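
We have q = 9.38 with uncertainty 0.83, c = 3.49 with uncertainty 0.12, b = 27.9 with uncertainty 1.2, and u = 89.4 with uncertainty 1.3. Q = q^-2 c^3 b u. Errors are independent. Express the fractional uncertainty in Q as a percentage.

21.0%

Q is a product of powers, so relative uncertainties combine in quadrature:
  (-2·δq/q)² = (-2×0.0885)² = 0.0313;  (3·δc/c)² = (3×0.0344)² = 0.0106;  (1·δb/b)² = (1×0.0430)² = 0.00185;  (1·δu/u)² = (1×0.0145)² = 0.000211
δQ/Q = √(0.0440) = 0.210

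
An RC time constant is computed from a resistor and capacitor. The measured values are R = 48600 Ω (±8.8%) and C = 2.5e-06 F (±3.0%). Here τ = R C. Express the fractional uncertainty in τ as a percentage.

9.30%

Relative error in a monomial: (δτ/τ)² = Σ (nᵢ · δxᵢ/xᵢ)².
  (1·δR/R)² = (1×0.0880)² = 0.00774;  (1·δC/C)² = (1×0.0300)² = 0.000900
δτ/τ = √(0.00864) = 0.0930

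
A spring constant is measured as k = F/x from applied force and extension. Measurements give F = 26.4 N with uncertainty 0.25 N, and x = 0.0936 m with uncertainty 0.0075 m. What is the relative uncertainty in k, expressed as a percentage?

8.07%

Each factor contributes (exponent × relative error)² to (δk/k)²:
  (1·δF/F)² = (1×0.00947)² = 8.97e-05;  (-1·δx/x)² = (-1×0.0801)² = 0.00642
δk/k = √(0.00651) = 0.0807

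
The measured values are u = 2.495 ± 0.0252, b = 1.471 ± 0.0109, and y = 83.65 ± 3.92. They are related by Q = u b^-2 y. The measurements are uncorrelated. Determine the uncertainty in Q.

4.84

Relative error in a monomial: (δQ/Q)² = Σ (nᵢ · δxᵢ/xᵢ)².
  (1·δu/u)² = (1×0.0101)² = 0.000102;  (-2·δb/b)² = (-2×0.00741)² = 0.000220;  (1·δy/y)² = (1×0.0469)² = 0.00220
δQ/Q = √(0.00252) = 0.0502
Q = 96.45, so δQ = 0.0502 × 96.45 = 4.84.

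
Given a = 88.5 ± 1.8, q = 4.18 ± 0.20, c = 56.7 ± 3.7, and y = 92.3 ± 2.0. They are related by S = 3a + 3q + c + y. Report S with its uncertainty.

427 ± 6.87

Each term contributes (cᵢ δxᵢ)² to (δS)²:
  (3·δa)² = 29.2;  (3·δq)² = 0.360;  (δc)² = 13.7;  (δy)² = 4.00
δS = √(47.2) = 6.87
S = 427.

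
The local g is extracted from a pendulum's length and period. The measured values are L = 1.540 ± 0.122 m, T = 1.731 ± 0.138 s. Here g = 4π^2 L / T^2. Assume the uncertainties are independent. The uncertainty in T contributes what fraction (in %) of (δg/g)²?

80.2%

(δg/g)² = (1·δL/L)² + (-2·δT/T)²
  L term: (1×0.0792)² = 0.00628
  T term: (-2×0.0797)² = 0.0254
Total = 0.0317. Share from T = 0.0254/0.0317 = 0.802.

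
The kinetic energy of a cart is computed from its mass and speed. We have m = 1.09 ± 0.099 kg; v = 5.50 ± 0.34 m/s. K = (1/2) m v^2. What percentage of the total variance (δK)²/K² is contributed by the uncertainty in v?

64.9%

(δK/K)² = (1·δm/m)² + (2·δv/v)²
  m term: (1×0.0908)² = 0.00825
  v term: (2×0.0618)² = 0.0153
Total = 0.0235. Share from v = 0.0153/0.0235 = 0.649.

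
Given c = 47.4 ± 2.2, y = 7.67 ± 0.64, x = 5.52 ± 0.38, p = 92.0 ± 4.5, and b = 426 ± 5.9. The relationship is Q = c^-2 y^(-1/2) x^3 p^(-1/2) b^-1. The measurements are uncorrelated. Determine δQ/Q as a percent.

23.2%

For a monomial Q ∝ c^-2, y^(-1/2), x^3, p^(-1/2), b^-1, fractional errors add in quadrature:
  (-2·δc/c)² = (-2×0.0464)² = 0.00862;  (−½·δy/y)² = (-0.5×0.0834)² = 0.00174;  (3·δx/x)² = (3×0.0688)² = 0.0427;  (−½·δp/p)² = (-0.5×0.0489)² = 0.000598;  (-1·δb/b)² = (-1×0.0138)² = 0.000192
δQ/Q = √(0.0538) = 0.232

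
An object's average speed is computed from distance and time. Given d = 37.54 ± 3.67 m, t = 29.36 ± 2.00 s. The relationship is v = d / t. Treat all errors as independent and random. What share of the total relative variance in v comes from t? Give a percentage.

(δv/v)² = (1·δd/d)² + (-1·δt/t)²
  d term: (1×0.0978)² = 0.00956
  t term: (-1×0.0681)² = 0.00464
Total = 0.0142. Share from t = 0.00464/0.0142 = 0.327.

32.7%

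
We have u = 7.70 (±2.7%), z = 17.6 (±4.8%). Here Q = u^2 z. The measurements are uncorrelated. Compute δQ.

Since Q is a product/quotient, work with relative uncertainties:
  (2·δu/u)² = (2×0.0270)² = 0.00292;  (1·δz/z)² = (1×0.0480)² = 0.00230
δQ/Q = √(0.00522) = 0.0722
Q = 1040, so δQ = 0.0722 × 1040 = 75.4.

75.4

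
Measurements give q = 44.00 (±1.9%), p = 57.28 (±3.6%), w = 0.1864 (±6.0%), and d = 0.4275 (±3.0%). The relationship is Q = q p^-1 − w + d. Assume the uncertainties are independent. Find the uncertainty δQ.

Let h = q·p^-1 = 0.7682. δh/h = √((1·δq/q)² + (-1·δp/p)²) = √(0.000361 + 0.00130) = 0.0407, so δh = 0.0313.
Q = h − w + d: δQ = √(δh² + δw² + δd²) = √(0.000978 + 0.000125 + 0.000164) = 0.0356

0.0356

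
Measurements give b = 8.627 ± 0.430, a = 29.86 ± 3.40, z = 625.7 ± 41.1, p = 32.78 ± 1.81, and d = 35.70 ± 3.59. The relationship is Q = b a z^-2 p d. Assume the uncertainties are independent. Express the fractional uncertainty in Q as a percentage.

Each factor contributes (exponent × relative error)² to (δQ/Q)²:
  (1·δb/b)² = (1×0.0498)² = 0.00248;  (1·δa/a)² = (1×0.114)² = 0.0130;  (-2·δz/z)² = (-2×0.0657)² = 0.0173;  (1·δp/p)² = (1×0.0552)² = 0.00305;  (1·δd/d)² = (1×0.101)² = 0.0101
δQ/Q = √(0.0459) = 0.214

21.4%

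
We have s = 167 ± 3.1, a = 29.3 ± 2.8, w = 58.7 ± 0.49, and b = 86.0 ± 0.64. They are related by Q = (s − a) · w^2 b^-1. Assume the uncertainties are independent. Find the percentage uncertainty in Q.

Let u = s − a = 138. δu = √(δs² + δa²) = √(9.61 + 7.84) = 4.18, so δu/u = 0.0303.
Q is then a monomial in u, w, b:
δQ/Q = √((δu/u)² + (2·δw/w)² + (-1·δb/b)²) = √(0.000920 + 0.000279 + 5.54e-05) = 0.0354

3.54%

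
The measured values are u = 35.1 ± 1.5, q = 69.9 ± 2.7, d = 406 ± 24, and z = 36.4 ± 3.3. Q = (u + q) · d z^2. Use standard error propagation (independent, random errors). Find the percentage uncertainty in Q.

19.3%

Let w = u + q = 105. δw = √(δu² + δq²) = √(2.25 + 7.29) = 3.09, so δw/w = 0.0294.
Q is then a monomial in w, d, z:
δQ/Q = √((δw/w)² + (1·δd/d)² + (2·δz/z)²) = √(0.000865 + 0.00349 + 0.0329) = 0.193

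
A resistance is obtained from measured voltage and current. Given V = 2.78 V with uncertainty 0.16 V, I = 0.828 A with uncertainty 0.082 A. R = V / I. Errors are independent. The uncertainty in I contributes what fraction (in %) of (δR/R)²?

74.8%

(δR/R)² = (1·δV/V)² + (-1·δI/I)²
  V term: (1×0.0576)² = 0.00331
  I term: (-1×0.0990)² = 0.00981
Total = 0.0131. Share from I = 0.00981/0.0131 = 0.748.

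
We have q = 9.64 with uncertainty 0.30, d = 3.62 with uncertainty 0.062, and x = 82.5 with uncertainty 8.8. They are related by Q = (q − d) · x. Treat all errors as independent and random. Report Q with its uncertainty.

497 ± 58.7

Let u = q − d = 6.02. δu = √(δq² + δd²) = √(0.0900 + 0.00384) = 0.306, so δu/u = 0.0509.
Q is then a monomial in u, x:
δQ/Q = √((δu/u)² + (1·δx/x)²) = √(0.00259 + 0.0114) = 0.118
Q = 497, so δQ = 0.118 × 497 = 58.7.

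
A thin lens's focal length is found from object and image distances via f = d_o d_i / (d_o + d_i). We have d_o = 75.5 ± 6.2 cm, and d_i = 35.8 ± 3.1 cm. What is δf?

1.56 cm

∂f/∂d_o = (d_i/(d_o+d_i))² = 0.103;  ∂f/∂d_i = (d_o/(d_o+d_i))² = 0.460
δf = √((∂f/∂d_o · δd_o)² + (∂f/∂d_i · δd_i)²) = √(0.411 + 2.03) = 1.56 cm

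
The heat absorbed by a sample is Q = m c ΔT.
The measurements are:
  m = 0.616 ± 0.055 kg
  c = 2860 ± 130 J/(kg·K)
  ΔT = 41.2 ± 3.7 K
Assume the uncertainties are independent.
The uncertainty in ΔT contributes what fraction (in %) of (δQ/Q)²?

44.6%

(δQ/Q)² = (1·δm/m)² + (1·δc/c)² + (1·δΔT/ΔT)²
  m term: (1×0.0893)² = 0.00797
  c term: (1×0.0455)² = 0.00207
  ΔT term: (1×0.0898)² = 0.00807
Total = 0.0181. Share from ΔT = 0.00807/0.0181 = 0.446.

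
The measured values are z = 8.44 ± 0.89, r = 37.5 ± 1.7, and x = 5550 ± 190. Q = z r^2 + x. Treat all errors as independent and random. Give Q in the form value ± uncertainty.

17400 ± 1660

Let p = z·r^2 = 11900. δp/p = √((1·δz/z)² + (2·δr/r)²) = √(0.0111 + 0.00822) = 0.139, so δp = 1650.
Q = p + x: δQ = √(δp² + δx²) = √(2.72e+06 + 36100) = 1660
Q = 17400.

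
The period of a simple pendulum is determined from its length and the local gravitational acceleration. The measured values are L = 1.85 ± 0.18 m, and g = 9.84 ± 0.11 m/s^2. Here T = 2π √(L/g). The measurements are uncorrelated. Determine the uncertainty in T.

0.133 s

Since T is a product/quotient, work with relative uncertainties:
  (½·δL/L)² = (0.5×0.0973)² = 0.00237;  (−½·δg/g)² = (-0.5×0.0112)² = 3.12e-05
δT/T = √(0.00240) = 0.0490
T = 2.72 s, so δT = 0.0490 × 2.72 = 0.133 s.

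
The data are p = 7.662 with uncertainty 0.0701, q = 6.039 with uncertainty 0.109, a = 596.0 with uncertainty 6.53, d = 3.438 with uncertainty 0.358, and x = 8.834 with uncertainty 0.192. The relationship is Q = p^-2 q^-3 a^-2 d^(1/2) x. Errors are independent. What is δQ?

Products/powers → add relative errors in quadrature, weighted by exponent:
  (-2·δp/p)² = (-2×0.00915)² = 0.000335;  (-3·δq/q)² = (-3×0.0180)² = 0.00293;  (-2·δa/a)² = (-2×0.0110)² = 0.000480;  (½·δd/d)² = (0.5×0.104)² = 0.00271;  (1·δx/x)² = (1×0.0217)² = 0.000472
δQ/Q = √(0.00693) = 0.0832
Q = 3.566e-09, so δQ = 0.0832 × 3.566e-09 = 2.97e-10.

2.97e-10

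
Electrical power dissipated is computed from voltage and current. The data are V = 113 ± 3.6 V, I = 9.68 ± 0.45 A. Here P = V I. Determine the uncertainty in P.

Products/powers → add relative errors in quadrature, weighted by exponent:
  (1·δV/V)² = (1×0.0319)² = 0.00101;  (1·δI/I)² = (1×0.0465)² = 0.00216
δP/P = √(0.00318) = 0.0564
P = 1090 W, so δP = 0.0564 × 1090 = 61.6 W.

61.6 W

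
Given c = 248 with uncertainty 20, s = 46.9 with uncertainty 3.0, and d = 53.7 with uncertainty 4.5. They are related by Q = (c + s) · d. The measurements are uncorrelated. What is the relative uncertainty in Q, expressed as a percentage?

Let u = c + s = 295. δu = √(δc² + δs²) = √(400 + 9.00) = 20.2, so δu/u = 0.0686.
Q is then a monomial in u, d:
δQ/Q = √((δu/u)² + (1·δd/d)²) = √(0.00470 + 0.00702) = 0.108

10.8%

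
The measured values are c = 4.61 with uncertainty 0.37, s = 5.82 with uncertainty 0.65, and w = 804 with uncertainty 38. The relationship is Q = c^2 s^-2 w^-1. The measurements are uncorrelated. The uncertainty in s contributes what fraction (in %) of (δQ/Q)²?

(δQ/Q)² = (2·δc/c)² + (-2·δs/s)² + (-1·δw/w)²
  c term: (2×0.0803)² = 0.0258
  s term: (-2×0.112)² = 0.0499
  w term: (-1×0.0473)² = 0.00223
Total = 0.0779. Share from s = 0.0499/0.0779 = 0.641.

64.1%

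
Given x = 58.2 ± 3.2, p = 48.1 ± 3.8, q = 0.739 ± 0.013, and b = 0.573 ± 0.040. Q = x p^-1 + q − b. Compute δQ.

0.124

Let w = x·p^-1 = 1.21. δw/w = √((1·δx/x)² + (-1·δp/p)²) = √(0.00302 + 0.00624) = 0.0963, so δw = 0.116.
Q = w + q − b: δQ = √(δw² + δq² + δb²) = √(0.0136 + 0.000169 + 0.00160) = 0.124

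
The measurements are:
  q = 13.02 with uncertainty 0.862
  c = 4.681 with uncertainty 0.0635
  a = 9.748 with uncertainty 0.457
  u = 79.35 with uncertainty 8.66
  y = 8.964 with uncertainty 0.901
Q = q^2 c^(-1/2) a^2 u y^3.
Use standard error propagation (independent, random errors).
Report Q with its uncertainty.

Relative error in a monomial: (δQ/Q)² = Σ (nᵢ · δxᵢ/xᵢ)².
  (2·δq/q)² = (2×0.0662)² = 0.0175;  (−½·δc/c)² = (-0.5×0.0136)² = 4.6e-05;  (2·δa/a)² = (2×0.0469)² = 0.00879;  (1·δu/u)² = (1×0.109)² = 0.0119;  (3·δy/y)² = (3×0.101)² = 0.0909
δQ/Q = √(0.129) = 0.359
Q = 4.255e+08, so δQ = 0.359 × 4.255e+08 = 1.53e+08.

(4.255 ± 1.53) × 10^8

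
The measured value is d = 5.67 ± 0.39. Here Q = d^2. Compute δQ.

Q ∝ d^2, so δQ/Q = |2| · δd/d = 2 × 0.0688 = 0.138.
Q = 32.1, so δQ = 0.138 × 32.1 = 4.42.

4.42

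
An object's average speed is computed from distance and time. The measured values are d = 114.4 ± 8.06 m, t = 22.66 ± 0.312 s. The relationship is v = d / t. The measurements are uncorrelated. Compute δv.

Relative error in a monomial: (δv/v)² = Σ (nᵢ · δxᵢ/xᵢ)².
  (1·δd/d)² = (1×0.0705)² = 0.00496;  (-1·δt/t)² = (-1×0.0138)² = 0.000190
δv/v = √(0.00515) = 0.0718
v = 5.049 m/s, so δv = 0.0718 × 5.049 = 0.362 m/s.

0.362 m/s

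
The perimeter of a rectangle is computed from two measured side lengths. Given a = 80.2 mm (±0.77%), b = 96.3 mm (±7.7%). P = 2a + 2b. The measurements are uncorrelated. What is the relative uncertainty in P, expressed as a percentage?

4.22%

Absolute uncertainties add in quadrature for a linear combination:
  (2·δa)² = 1.53;  (2·δb)² = 220
δP = √(221) = 14.9 mm
P = 353 mm, so δP/P = 14.9/353 = 0.0422.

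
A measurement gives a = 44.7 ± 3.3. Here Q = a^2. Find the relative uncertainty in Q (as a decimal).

Q is a product of powers, so relative uncertainties combine in quadrature:
  (2·δa/a)² = (2×0.0738)² = 0.0218
δQ/Q = √(0.0218) = 0.148

0.148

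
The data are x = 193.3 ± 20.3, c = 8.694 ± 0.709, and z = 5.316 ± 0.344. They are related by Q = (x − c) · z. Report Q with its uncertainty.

Let u = x − c = 184.6. δu = √(δx² + δc²) = √(412 + 0.503) = 20.3, so δu/u = 0.110.
Q is then a monomial in u, z:
δQ/Q = √((δu/u)² + (1·δz/z)²) = √(0.0121 + 0.00419) = 0.128
Q = 981.4, so δQ = 0.128 × 981.4 = 125.

981.4 ± 125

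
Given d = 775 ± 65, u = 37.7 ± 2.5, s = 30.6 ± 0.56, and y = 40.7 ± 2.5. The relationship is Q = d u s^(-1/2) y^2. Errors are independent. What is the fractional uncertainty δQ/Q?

Q is a product of powers, so relative uncertainties combine in quadrature:
  (1·δd/d)² = (1×0.0839)² = 0.00703;  (1·δu/u)² = (1×0.0663)² = 0.00440;  (−½·δs/s)² = (-0.5×0.0183)² = 8.37e-05;  (2·δy/y)² = (2×0.0614)² = 0.0151
δQ/Q = √(0.0266) = 0.163

0.163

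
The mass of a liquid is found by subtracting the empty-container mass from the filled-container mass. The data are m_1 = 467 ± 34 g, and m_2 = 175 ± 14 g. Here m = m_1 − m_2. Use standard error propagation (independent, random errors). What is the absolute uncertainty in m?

36.8 g

Sums and differences: (δm)² = Σ (cᵢ δxᵢ)².
  (δm_1)² = 1160;  (δm_2)² = 196
δm = √(1350) = 36.8 g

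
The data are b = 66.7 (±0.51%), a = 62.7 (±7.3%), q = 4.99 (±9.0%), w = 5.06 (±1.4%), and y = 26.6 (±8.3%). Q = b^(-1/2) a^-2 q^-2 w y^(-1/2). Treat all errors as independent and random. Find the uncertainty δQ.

2.89e-07

Each factor contributes (exponent × relative error)² to (δQ/Q)²:
  (−½·δb/b)² = (-0.5×0.00510)² = 6.5e-06;  (-2·δa/a)² = (-2×0.0730)² = 0.0213;  (-2·δq/q)² = (-2×0.0900)² = 0.0324;  (1·δw/w)² = (1×0.0140)² = 0.000196;  (−½·δy/y)² = (-0.5×0.0830)² = 0.00172
δQ/Q = √(0.0556) = 0.236
Q = 1.23e-06, so δQ = 0.236 × 1.23e-06 = 2.89e-07.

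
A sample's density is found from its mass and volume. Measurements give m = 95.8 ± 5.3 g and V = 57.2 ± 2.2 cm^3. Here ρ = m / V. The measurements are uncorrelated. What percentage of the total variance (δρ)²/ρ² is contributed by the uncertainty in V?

32.6%

(δρ/ρ)² = (1·δm/m)² + (-1·δV/V)²
  m term: (1×0.0553)² = 0.00306
  V term: (-1×0.0385)² = 0.00148
Total = 0.00454. Share from V = 0.00148/0.00454 = 0.326.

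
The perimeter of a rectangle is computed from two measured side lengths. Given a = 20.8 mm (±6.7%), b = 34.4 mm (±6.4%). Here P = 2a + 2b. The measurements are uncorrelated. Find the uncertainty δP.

For a sum/difference, combine absolute errors in quadrature:
  (2·δa)² = 7.77;  (2·δb)² = 19.4
δP = √(27.2) = 5.21 mm

5.21 mm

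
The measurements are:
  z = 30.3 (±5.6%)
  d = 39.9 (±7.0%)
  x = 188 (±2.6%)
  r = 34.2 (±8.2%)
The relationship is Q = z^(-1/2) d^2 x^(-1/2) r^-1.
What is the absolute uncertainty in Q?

Products/powers → add relative errors in quadrature, weighted by exponent:
  (−½·δz/z)² = (-0.5×0.0560)² = 0.000784;  (2·δd/d)² = (2×0.0700)² = 0.0196;  (−½·δx/x)² = (-0.5×0.0260)² = 0.000169;  (-1·δr/r)² = (-1×0.0820)² = 0.00672
δQ/Q = √(0.0273) = 0.165
Q = 0.617, so δQ = 0.165 × 0.617 = 0.102.

0.102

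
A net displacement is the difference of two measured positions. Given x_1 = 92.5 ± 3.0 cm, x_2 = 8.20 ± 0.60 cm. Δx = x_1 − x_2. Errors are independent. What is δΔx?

3.06 cm

Each term contributes (cᵢ δxᵢ)² to (δΔx)²:
  (δx_1)² = 9.00;  (δx_2)² = 0.360
δΔx = √(9.36) = 3.06 cm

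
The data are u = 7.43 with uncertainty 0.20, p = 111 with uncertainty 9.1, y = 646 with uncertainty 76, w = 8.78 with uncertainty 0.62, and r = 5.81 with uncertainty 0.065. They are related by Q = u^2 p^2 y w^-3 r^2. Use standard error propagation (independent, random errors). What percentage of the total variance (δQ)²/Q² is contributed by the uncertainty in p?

(δQ/Q)² = (2·δu/u)² + (2·δp/p)² + (1·δy/y)² + (-3·δw/w)² + (2·δr/r)²
  u term: (2×0.0269)² = 0.00290
  p term: (2×0.0820)² = 0.0269
  y term: (1×0.118)² = 0.0138
  w term: (-3×0.0706)² = 0.0449
  r term: (2×0.0112)² = 0.000501
Total = 0.0890. Share from p = 0.0269/0.0890 = 0.302.

30.2%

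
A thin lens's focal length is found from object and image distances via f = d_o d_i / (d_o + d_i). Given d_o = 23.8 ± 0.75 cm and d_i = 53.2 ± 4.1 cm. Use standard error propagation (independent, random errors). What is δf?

∂f/∂d_o = (d_i/(d_o+d_i))² = 0.477;  ∂f/∂d_i = (d_o/(d_o+d_i))² = 0.0955
δf = √((∂f/∂d_o · δd_o)² + (∂f/∂d_i · δd_i)²) = √(0.128 + 0.153) = 0.531 cm

0.531 cm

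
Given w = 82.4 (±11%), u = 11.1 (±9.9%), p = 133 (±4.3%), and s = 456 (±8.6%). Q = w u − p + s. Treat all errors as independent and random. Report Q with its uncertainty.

Let h = w·u = 915. δh/h = √((1·δw/w)² + (1·δu/u)²) = √(0.0121 + 0.00980) = 0.148, so δh = 135.
Q = h − p + s: δQ = √(δh² + δp² + δs²) = √(18300 + 32.7 + 1540) = 141
Q = 1240.

1240 ± 141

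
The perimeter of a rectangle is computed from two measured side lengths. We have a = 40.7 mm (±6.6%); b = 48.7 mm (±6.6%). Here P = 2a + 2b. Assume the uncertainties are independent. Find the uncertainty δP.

8.38 mm

Sums and differences: (δP)² = Σ (cᵢ δxᵢ)².
  (2·δa)² = 28.9;  (2·δb)² = 41.3
δP = √(70.2) = 8.38 mm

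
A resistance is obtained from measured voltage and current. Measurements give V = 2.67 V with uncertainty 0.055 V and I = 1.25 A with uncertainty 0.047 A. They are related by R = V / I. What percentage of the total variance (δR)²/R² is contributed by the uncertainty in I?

76.9%

(δR/R)² = (1·δV/V)² + (-1·δI/I)²
  V term: (1×0.0206)² = 0.000424
  I term: (-1×0.0376)² = 0.00141
Total = 0.00184. Share from I = 0.00141/0.00184 = 0.769.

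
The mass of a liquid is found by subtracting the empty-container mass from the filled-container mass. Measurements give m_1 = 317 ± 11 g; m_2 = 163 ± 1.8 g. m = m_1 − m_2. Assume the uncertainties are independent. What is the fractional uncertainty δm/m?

0.0724

m is a linear combination, so absolute uncertainties add in quadrature:
  (δm_1)² = 121;  (δm_2)² = 3.24
δm = √(124) = 11.1 g
m = 154 g, so δm/m = 11.1/154 = 0.0724.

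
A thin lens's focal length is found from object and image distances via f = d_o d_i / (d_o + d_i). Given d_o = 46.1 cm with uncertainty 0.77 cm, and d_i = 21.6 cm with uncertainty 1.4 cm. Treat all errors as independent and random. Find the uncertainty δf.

0.654 cm

∂f/∂d_o = (d_i/(d_o+d_i))² = 0.102;  ∂f/∂d_i = (d_o/(d_o+d_i))² = 0.464
δf = √((∂f/∂d_o · δd_o)² + (∂f/∂d_i · δd_i)²) = √(0.00614 + 0.421) = 0.654 cm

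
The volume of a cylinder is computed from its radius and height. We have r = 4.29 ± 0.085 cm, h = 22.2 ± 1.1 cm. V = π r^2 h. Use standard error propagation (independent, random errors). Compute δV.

For a monomial V ∝ r^2, h, fractional errors add in quadrature:
  (2·δr/r)² = (2×0.0198)² = 0.00157;  (1·δh/h)² = (1×0.0495)² = 0.00246
δV/V = √(0.00403) = 0.0634
V = 1280 cm^3, so δV = 0.0634 × 1280 = 81.4 cm^3.

81.4 cm^3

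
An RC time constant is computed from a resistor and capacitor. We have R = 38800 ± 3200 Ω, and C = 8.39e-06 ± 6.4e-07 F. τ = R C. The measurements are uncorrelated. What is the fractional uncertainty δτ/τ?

Relative error in a monomial: (δτ/τ)² = Σ (nᵢ · δxᵢ/xᵢ)².
  (1·δR/R)² = (1×0.0825)² = 0.00680;  (1·δC/C)² = (1×0.0763)² = 0.00582
δτ/τ = √(0.0126) = 0.112

0.112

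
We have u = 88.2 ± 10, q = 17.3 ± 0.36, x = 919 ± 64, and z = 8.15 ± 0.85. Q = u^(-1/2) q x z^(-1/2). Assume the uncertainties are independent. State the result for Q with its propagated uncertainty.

Relative error in a monomial: (δQ/Q)² = Σ (nᵢ · δxᵢ/xᵢ)².
  (−½·δu/u)² = (-0.5×0.113)² = 0.00321;  (1·δq/q)² = (1×0.0208)² = 0.000433;  (1·δx/x)² = (1×0.0696)² = 0.00485;  (−½·δz/z)² = (-0.5×0.104)² = 0.00272
δQ/Q = √(0.0112) = 0.106
Q = 593, so δQ = 0.106 × 593 = 62.8.

593 ± 62.8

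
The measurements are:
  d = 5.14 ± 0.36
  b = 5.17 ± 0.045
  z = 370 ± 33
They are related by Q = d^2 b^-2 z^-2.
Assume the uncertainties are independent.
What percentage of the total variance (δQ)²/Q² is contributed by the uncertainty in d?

37.9%

(δQ/Q)² = (2·δd/d)² + (-2·δb/b)² + (-2·δz/z)²
  d term: (2×0.0700)² = 0.0196
  b term: (-2×0.00870)² = 0.000303
  z term: (-2×0.0892)² = 0.0318
Total = 0.0517. Share from d = 0.0196/0.0517 = 0.379.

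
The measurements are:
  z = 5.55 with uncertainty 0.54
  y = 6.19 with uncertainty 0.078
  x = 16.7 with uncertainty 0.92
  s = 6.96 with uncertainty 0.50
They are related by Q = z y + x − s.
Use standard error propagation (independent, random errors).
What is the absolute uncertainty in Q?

3.53

Let p = z·y = 34.4. δp/p = √((1·δz/z)² + (1·δy/y)²) = √(0.00947 + 0.000159) = 0.0981, so δp = 3.37.
Q = p + x − s: δQ = √(δp² + δx² + δs²) = √(11.4 + 0.846 + 0.250) = 3.53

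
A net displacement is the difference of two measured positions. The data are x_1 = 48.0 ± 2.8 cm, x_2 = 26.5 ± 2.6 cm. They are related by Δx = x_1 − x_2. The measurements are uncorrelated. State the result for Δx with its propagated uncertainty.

21.5 ± 3.82 cm

Each term contributes (cᵢ δxᵢ)² to (δΔx)²:
  (δx_1)² = 7.84;  (δx_2)² = 6.76
δΔx = √(14.6) = 3.82 cm
Δx = 21.5 cm.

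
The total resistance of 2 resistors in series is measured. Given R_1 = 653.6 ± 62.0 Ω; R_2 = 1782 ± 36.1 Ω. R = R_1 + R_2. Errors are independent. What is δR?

71.7 Ω

Sums and differences: (δR)² = Σ (cᵢ δxᵢ)².
  (δR_1)² = 3840;  (δR_2)² = 1300
δR = √(5150) = 71.7 Ω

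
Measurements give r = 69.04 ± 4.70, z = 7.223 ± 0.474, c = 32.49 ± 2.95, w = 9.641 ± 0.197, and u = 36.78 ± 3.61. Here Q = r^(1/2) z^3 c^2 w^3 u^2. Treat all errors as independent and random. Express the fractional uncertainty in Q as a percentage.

Products/powers → add relative errors in quadrature, weighted by exponent:
  (½·δr/r)² = (0.5×0.0681)² = 0.00116;  (3·δz/z)² = (3×0.0656)² = 0.0388;  (2·δc/c)² = (2×0.0908)² = 0.0330;  (3·δw/w)² = (3×0.0204)² = 0.00376;  (2·δu/u)² = (2×0.0982)² = 0.0385
δQ/Q = √(0.115) = 0.339

33.9%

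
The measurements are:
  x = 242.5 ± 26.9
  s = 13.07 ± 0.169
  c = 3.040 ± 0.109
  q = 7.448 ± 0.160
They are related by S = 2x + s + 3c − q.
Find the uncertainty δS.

53.8

For a sum/difference, combine absolute errors in quadrature:
  (2·δx)² = 2890;  (δs)² = 0.0286;  (3·δc)² = 0.107;  (δq)² = 0.0256
δS = √(2890) = 53.8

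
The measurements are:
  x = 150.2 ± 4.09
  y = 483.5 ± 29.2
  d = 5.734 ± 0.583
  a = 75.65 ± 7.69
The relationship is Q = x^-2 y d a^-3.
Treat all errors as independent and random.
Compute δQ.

9.41e-08

Q is a product of powers, so relative uncertainties combine in quadrature:
  (-2·δx/x)² = (-2×0.0272)² = 0.00297;  (1·δy/y)² = (1×0.0604)² = 0.00365;  (1·δd/d)² = (1×0.102)² = 0.0103;  (-3·δa/a)² = (-3×0.102)² = 0.0930
δQ/Q = √(0.110) = 0.332
Q = 2.838e-07, so δQ = 0.332 × 2.838e-07 = 9.41e-08.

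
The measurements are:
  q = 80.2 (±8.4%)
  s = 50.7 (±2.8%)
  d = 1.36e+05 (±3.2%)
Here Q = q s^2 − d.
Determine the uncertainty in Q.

Let p = q·s^2 = 2.06e+05. δp/p = √((1·δq/q)² + (2·δs/s)²) = √(0.00706 + 0.00314) = 0.101, so δp = 20800.
Q = p − d: δQ = √(δp² + δd²) = √(4.33e+08 + 1.89e+07) = 21300

21300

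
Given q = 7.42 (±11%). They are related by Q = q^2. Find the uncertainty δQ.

12.1

Since Q is a product/quotient, work with relative uncertainties:
  (2·δq/q)² = (2×0.110)² = 0.0484
δQ/Q = √(0.0484) = 0.220
Q = 55.1, so δQ = 0.220 × 55.1 = 12.1.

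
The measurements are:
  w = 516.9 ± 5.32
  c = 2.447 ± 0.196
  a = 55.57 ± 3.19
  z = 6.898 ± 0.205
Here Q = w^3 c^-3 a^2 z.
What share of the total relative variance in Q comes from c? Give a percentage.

79.4%

(δQ/Q)² = (3·δw/w)² + (-3·δc/c)² + (2·δa/a)² + (1·δz/z)²
  w term: (3×0.0103)² = 0.000953
  c term: (-3×0.0801)² = 0.0577
  a term: (2×0.0574)² = 0.0132
  z term: (1×0.0297)² = 0.000883
Total = 0.0728. Share from c = 0.0577/0.0728 = 0.794.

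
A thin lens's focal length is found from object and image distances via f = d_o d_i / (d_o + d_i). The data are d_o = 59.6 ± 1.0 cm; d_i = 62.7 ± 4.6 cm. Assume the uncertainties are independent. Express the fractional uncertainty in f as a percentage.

3.68%

∂f/∂d_o = (d_i/(d_o+d_i))² = 0.263;  ∂f/∂d_i = (d_o/(d_o+d_i))² = 0.237
δf = √((∂f/∂d_o · δd_o)² + (∂f/∂d_i · δd_i)²) = √(0.0691 + 1.19) = 1.12 cm
f = 30.6 cm, so δf/f = 1.12/30.6 = 0.0368.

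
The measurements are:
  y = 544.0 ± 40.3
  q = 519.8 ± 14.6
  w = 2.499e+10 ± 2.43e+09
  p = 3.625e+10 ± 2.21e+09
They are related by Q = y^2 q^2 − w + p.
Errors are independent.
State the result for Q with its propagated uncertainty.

Let h = y^2·q^2 = 7.996e+10. δh/h = √((2·δy/y)² + (2·δq/q)²) = √(0.0220 + 0.00316) = 0.158, so δh = 1.27e+10.
Q = h − w + p: δQ = √(δh² + δw² + δp²) = √(1.61e+20 + 5.9e+18 + 4.88e+18) = 1.31e+10
Q = 9.122e+10.

(9.122 ± 1.31) × 10^10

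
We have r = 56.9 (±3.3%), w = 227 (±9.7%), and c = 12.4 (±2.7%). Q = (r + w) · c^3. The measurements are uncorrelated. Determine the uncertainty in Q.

Let u = r + w = 284. δu = √(δr² + δw²) = √(3.53 + 485) = 22.1, so δu/u = 0.0778.
Q is then a monomial in u, c:
δQ/Q = √((δu/u)² + (3·δc/c)²) = √(0.00606 + 0.00656) = 0.112
Q = 5.41e+05, so δQ = 0.112 × 5.41e+05 = 60800.

60800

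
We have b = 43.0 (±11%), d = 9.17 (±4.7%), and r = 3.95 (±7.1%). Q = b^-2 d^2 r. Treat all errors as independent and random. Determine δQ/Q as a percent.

25.0%

For a monomial Q ∝ b^-2, d^2, r, fractional errors add in quadrature:
  (-2·δb/b)² = (-2×0.110)² = 0.0484;  (2·δd/d)² = (2×0.0470)² = 0.00884;  (1·δr/r)² = (1×0.0710)² = 0.00504
δQ/Q = √(0.0623) = 0.250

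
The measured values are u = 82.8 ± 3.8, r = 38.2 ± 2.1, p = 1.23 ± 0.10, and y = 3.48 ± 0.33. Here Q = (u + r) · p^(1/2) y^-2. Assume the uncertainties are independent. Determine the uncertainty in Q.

2.19

Let w = u + r = 121. δw = √(δu² + δr²) = √(14.4 + 4.41) = 4.34, so δw/w = 0.0359.
Q is then a monomial in w, p, y:
δQ/Q = √((δw/w)² + (½·δp/p)² + (-2·δy/y)²) = √(0.00129 + 0.00165 + 0.0360) = 0.197
Q = 11.1, so δQ = 0.197 × 11.1 = 2.19.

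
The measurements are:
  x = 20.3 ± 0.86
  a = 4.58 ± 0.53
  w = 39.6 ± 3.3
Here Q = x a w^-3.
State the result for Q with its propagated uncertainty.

0.00150 ± 0.000417

Since Q is a product/quotient, work with relative uncertainties:
  (1·δx/x)² = (1×0.0424)² = 0.00179;  (1·δa/a)² = (1×0.116)² = 0.0134;  (-3·δw/w)² = (-3×0.0833)² = 0.0625
δQ/Q = √(0.0777) = 0.279
Q = 0.00150, so δQ = 0.279 × 0.00150 = 0.000417.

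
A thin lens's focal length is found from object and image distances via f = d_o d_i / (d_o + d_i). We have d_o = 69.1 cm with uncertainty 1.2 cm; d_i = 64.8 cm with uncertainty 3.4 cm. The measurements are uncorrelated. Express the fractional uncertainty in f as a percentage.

∂f/∂d_o = (d_i/(d_o+d_i))² = 0.234;  ∂f/∂d_i = (d_o/(d_o+d_i))² = 0.266
δf = √((∂f/∂d_o · δd_o)² + (∂f/∂d_i · δd_i)²) = √(0.0790 + 0.820) = 0.948 cm
f = 33.4 cm, so δf/f = 0.948/33.4 = 0.0284.

2.84%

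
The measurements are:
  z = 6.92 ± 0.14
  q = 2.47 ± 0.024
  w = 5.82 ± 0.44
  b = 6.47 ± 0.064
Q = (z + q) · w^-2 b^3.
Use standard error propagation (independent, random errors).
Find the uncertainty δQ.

11.6

Let u = z + q = 9.39. δu = √(δz² + δq²) = √(0.0196 + 0.000576) = 0.142, so δu/u = 0.0151.
Q is then a monomial in u, w, b:
δQ/Q = √((δu/u)² + (-2·δw/w)² + (3·δb/b)²) = √(0.000229 + 0.0229 + 0.000881) = 0.155
Q = 75.1, so δQ = 0.155 × 75.1 = 11.6.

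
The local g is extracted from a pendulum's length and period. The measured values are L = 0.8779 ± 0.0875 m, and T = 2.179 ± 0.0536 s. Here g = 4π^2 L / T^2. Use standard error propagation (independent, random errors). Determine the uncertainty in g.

0.811 m/s^2

Relative error in a monomial: (δg/g)² = Σ (nᵢ · δxᵢ/xᵢ)².
  (1·δL/L)² = (1×0.0997)² = 0.00993;  (-2·δT/T)² = (-2×0.0246)² = 0.00242
δg/g = √(0.0124) = 0.111
g = 7.299 m/s^2, so δg = 0.111 × 7.299 = 0.811 m/s^2.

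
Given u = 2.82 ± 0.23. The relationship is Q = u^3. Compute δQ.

For a monomial Q ∝ u^3, fractional errors add in quadrature:
  (3·δu/u)² = (3×0.0816)² = 0.0599
δQ/Q = √(0.0599) = 0.245
Q = 22.4, so δQ = 0.245 × 22.4 = 5.49.

5.49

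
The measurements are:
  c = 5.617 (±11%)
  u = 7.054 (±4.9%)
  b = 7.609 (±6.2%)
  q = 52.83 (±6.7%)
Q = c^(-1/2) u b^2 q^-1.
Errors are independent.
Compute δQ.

0.519

Products/powers → add relative errors in quadrature, weighted by exponent:
  (−½·δc/c)² = (-0.5×0.110)² = 0.00302;  (1·δu/u)² = (1×0.0490)² = 0.00240;  (2·δb/b)² = (2×0.0620)² = 0.0154;  (-1·δq/q)² = (-1×0.0670)² = 0.00449
δQ/Q = √(0.0253) = 0.159
Q = 3.262, so δQ = 0.159 × 3.262 = 0.519.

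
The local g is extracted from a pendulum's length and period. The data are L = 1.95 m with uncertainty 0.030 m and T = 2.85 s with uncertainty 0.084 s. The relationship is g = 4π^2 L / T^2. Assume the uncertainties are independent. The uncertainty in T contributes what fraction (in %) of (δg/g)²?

93.6%

(δg/g)² = (1·δL/L)² + (-2·δT/T)²
  L term: (1×0.0154)² = 0.000237
  T term: (-2×0.0295)² = 0.00347
Total = 0.00371. Share from T = 0.00347/0.00371 = 0.936.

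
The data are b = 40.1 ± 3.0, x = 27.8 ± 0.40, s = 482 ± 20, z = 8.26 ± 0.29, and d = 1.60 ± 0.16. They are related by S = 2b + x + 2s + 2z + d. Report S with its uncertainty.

1090 ± 40.5

S is a linear combination, so absolute uncertainties add in quadrature:
  (2·δb)² = 36.0;  (δx)² = 0.160;  (2·δs)² = 1600;  (2·δz)² = 0.336;  (δd)² = 0.0256
δS = √(1640) = 40.5
S = 1090.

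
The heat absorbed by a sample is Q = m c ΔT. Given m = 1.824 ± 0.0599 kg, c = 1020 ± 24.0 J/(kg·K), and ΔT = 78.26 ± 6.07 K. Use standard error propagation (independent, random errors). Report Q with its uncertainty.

145600 ± 12700 J

Since Q is a product/quotient, work with relative uncertainties:
  (1·δm/m)² = (1×0.0328)² = 0.00108;  (1·δc/c)² = (1×0.0235)² = 0.000554;  (1·δΔT/ΔT)² = (1×0.0776)² = 0.00602
δQ/Q = √(0.00765) = 0.0875
Q = 145600 J, so δQ = 0.0875 × 145600 = 12700 J.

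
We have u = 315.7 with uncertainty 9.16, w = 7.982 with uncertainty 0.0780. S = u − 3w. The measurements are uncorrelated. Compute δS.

9.16

Sums and differences: (δS)² = Σ (cᵢ δxᵢ)².
  (δu)² = 83.9;  (3·δw)² = 0.0548
δS = √(84.0) = 9.16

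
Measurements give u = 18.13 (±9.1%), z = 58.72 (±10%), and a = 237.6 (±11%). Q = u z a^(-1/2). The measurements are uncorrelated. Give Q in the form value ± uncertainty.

69.07 ± 10.1

Relative error in a monomial: (δQ/Q)² = Σ (nᵢ · δxᵢ/xᵢ)².
  (1·δu/u)² = (1×0.0910)² = 0.00828;  (1·δz/z)² = (1×0.100)² = 0.0100;  (−½·δa/a)² = (-0.5×0.110)² = 0.00302
δQ/Q = √(0.0213) = 0.146
Q = 69.07, so δQ = 0.146 × 69.07 = 10.1.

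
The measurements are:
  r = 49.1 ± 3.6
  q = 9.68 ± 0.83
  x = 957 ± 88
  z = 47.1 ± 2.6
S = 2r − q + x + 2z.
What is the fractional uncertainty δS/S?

0.0776

S is a linear combination, so absolute uncertainties add in quadrature:
  (2·δr)² = 51.8;  (δq)² = 0.689;  (δx)² = 7740;  (2·δz)² = 27.0
δS = √(7820) = 88.5
S = 1140, so δS/S = 88.5/1140 = 0.0776.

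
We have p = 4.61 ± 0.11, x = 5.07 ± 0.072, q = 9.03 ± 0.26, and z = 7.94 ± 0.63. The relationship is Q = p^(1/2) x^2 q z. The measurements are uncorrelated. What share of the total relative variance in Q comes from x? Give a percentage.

(δQ/Q)² = (½·δp/p)² + (2·δx/x)² + (1·δq/q)² + (1·δz/z)²
  p term: (0.5×0.0239)² = 0.000142
  x term: (2×0.0142)² = 0.000807
  q term: (1×0.0288)² = 0.000829
  z term: (1×0.0793)² = 0.00630
Total = 0.00807. Share from x = 0.000807/0.00807 = 0.0999.

9.99%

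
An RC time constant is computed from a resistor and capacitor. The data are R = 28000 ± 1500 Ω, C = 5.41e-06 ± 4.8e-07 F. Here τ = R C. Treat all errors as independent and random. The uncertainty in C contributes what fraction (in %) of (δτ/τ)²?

(δτ/τ)² = (1·δR/R)² + (1·δC/C)²
  R term: (1×0.0536)² = 0.00287
  C term: (1×0.0887)² = 0.00787
Total = 0.0107. Share from C = 0.00787/0.0107 = 0.733.

73.3%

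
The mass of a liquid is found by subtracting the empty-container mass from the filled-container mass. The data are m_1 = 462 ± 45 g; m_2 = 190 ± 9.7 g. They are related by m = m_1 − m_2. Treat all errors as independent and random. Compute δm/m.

Absolute uncertainties add in quadrature for a linear combination:
  (δm_1)² = 2020;  (δm_2)² = 94.1
δm = √(2120) = 46.0 g
m = 272 g, so δm/m = 46.0/272 = 0.169.

0.169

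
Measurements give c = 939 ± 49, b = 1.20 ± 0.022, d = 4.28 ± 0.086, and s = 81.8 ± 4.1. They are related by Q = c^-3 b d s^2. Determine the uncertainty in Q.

Q is a product of powers, so relative uncertainties combine in quadrature:
  (-3·δc/c)² = (-3×0.0522)² = 0.0245;  (1·δb/b)² = (1×0.0183)² = 0.000336;  (1·δd/d)² = (1×0.0201)² = 0.000404;  (2·δs/s)² = (2×0.0501)² = 0.0100
δQ/Q = √(0.0353) = 0.188
Q = 4.15e-05, so δQ = 0.188 × 4.15e-05 = 7.8e-06.

7.8e-06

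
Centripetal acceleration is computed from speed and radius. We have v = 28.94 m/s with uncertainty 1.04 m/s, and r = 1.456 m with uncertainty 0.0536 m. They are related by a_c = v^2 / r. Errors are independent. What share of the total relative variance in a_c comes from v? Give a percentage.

79.2%

(δa_c/a_c)² = (2·δv/v)² + (-1·δr/r)²
  v term: (2×0.0359)² = 0.00517
  r term: (-1×0.0368)² = 0.00136
Total = 0.00652. Share from v = 0.00517/0.00652 = 0.792.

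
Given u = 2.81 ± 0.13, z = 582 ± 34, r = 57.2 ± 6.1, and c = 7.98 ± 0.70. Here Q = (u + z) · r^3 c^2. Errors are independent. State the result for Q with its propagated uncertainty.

Let w = u + z = 585. δw = √(δu² + δz²) = √(0.0169 + 1160) = 34.0, so δw/w = 0.0581.
Q is then a monomial in w, r, c:
δQ/Q = √((δw/w)² + (3·δr/r)² + (2·δc/c)²) = √(0.00338 + 0.102 + 0.0308) = 0.369
Q = 6.97e+09, so δQ = 0.369 × 6.97e+09 = 2.58e+09.

(6.97 ± 2.58) × 10^9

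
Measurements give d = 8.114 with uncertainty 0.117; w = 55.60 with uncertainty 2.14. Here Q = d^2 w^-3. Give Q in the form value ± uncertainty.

(3.830 ± 0.456) × 10^-4

Since Q is a product/quotient, work with relative uncertainties:
  (2·δd/d)² = (2×0.0144)² = 0.000832;  (-3·δw/w)² = (-3×0.0385)² = 0.0133
δQ/Q = √(0.0142) = 0.119
Q = 0.0003830, so δQ = 0.119 × 0.0003830 = 4.56e-05.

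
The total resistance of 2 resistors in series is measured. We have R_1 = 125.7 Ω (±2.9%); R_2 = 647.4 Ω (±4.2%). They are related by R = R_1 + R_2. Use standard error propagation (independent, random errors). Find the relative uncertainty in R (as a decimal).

Absolute uncertainties add in quadrature for a linear combination:
  (δR_1)² = 13.3;  (δR_2)² = 739
δR = √(753) = 27.4 Ω
R = 773.1 Ω, so δR/R = 27.4/773.1 = 0.0355.

0.0355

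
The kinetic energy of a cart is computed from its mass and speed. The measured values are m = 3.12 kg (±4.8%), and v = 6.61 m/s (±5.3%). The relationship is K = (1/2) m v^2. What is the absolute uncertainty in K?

K is a product of powers, so relative uncertainties combine in quadrature:
  (1·δm/m)² = (1×0.0480)² = 0.00230;  (2·δv/v)² = (2×0.0530)² = 0.0112
δK/K = √(0.0135) = 0.116
K = 68.2 J, so δK = 0.116 × 68.2 = 7.93 J.

7.93 J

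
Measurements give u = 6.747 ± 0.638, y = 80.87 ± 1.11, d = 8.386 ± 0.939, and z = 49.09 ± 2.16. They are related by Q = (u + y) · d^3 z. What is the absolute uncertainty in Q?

Let w = u + y = 87.62. δw = √(δu² + δy²) = √(0.407 + 1.23) = 1.28, so δw/w = 0.0146.
Q is then a monomial in w, d, z:
δQ/Q = √((δw/w)² + (3·δd/d)² + (1·δz/z)²) = √(0.000214 + 0.113 + 0.00194) = 0.339
Q = 2.537e+06, so δQ = 0.339 × 2.537e+06 = 8.6e+05.

8.6e+05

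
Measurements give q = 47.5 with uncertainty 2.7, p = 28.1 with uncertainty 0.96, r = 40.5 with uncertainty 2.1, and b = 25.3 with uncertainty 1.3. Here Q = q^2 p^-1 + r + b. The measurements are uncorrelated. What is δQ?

Let w = q^2·p^-1 = 80.3. δw/w = √((2·δq/q)² + (-1·δp/p)²) = √(0.0129 + 0.00117) = 0.119, so δw = 9.53.
Q = w + r + b: δQ = √(δw² + δr² + δb²) = √(90.8 + 4.41 + 1.69) = 9.85

9.85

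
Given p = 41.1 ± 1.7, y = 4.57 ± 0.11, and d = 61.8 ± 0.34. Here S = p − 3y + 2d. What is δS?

Absolute uncertainties add in quadrature for a linear combination:
  (δp)² = 2.89;  (3·δy)² = 0.109;  (2·δd)² = 0.462
δS = √(3.46) = 1.86

1.86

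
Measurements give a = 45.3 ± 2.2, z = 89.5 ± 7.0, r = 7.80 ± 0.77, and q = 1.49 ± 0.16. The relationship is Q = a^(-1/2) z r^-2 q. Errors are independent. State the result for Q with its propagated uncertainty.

For a monomial Q ∝ a^(-1/2), z, r^-2, q, fractional errors add in quadrature:
  (−½·δa/a)² = (-0.5×0.0486)² = 0.000590;  (1·δz/z)² = (1×0.0782)² = 0.00612;  (-2·δr/r)² = (-2×0.0987)² = 0.0390;  (1·δq/q)² = (1×0.107)² = 0.0115
δQ/Q = √(0.0572) = 0.239
Q = 0.326, so δQ = 0.239 × 0.326 = 0.0779.

0.326 ± 0.0779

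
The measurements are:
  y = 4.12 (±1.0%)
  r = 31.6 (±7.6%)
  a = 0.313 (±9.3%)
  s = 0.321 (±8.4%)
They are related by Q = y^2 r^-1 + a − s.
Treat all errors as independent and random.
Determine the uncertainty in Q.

Let p = y^2·r^-1 = 0.537. δp/p = √((2·δy/y)² + (-1·δr/r)²) = √(0.000400 + 0.00578) = 0.0786, so δp = 0.0422.
Q = p + a − s: δQ = √(δp² + δa² + δs²) = √(0.00178 + 0.000847 + 0.000727) = 0.0579

0.0579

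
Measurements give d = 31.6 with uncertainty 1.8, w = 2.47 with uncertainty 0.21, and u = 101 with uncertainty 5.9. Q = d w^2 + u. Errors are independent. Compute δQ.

35.1

Let p = d·w^2 = 193. δp/p = √((1·δd/d)² + (2·δw/w)²) = √(0.00324 + 0.0289) = 0.179, so δp = 34.6.
Q = p + u: δQ = √(δp² + δu²) = √(1200 + 34.8) = 35.1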